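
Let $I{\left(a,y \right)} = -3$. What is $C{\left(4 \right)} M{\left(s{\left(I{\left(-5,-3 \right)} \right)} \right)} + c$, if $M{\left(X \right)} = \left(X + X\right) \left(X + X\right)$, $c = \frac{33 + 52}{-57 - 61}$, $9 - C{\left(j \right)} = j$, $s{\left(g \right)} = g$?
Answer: $\frac{21155}{118} \approx 179.28$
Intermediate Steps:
$C{\left(j \right)} = 9 - j$
$c = - \frac{85}{118}$ ($c = \frac{85}{-118} = 85 \left(- \frac{1}{118}\right) = - \frac{85}{118} \approx -0.72034$)
$M{\left(X \right)} = 4 X^{2}$ ($M{\left(X \right)} = 2 X 2 X = 4 X^{2}$)
$C{\left(4 \right)} M{\left(s{\left(I{\left(-5,-3 \right)} \right)} \right)} + c = \left(9 - 4\right) 4 \left(-3\right)^{2} - \frac{85}{118} = \left(9 - 4\right) 4 \cdot 9 - \frac{85}{118} = 5 \cdot 36 - \frac{85}{118} = 180 - \frac{85}{118} = \frac{21155}{118}$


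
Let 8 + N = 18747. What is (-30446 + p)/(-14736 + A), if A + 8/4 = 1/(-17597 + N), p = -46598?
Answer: 87984248/16830795 ≈ 5.2276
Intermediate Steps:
N = 18739 (N = -8 + 18747 = 18739)
A = -2283/1142 (A = -2 + 1/(-17597 + 18739) = -2 + 1/1142 = -2283/1142 ≈ -1.9991)
(-30446 + p)/(-14736 + A) = (-30446 - 46598)/(-14736 - 2283/1142) = -77044/(-16830795/1142) = -77044*(-1142/16830795) = 87984248/16830795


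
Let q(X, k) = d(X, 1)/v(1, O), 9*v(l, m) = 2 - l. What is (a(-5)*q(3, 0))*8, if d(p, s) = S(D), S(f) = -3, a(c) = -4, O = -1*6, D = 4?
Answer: 864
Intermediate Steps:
O = -6
v(l, m) = 2/9 - l/9 (v(l, m) = (2 - l)/9 = 2/9 - l/9)
d(p, s) = -3
q(X, k) = -27 (q(X, k) = -3/(2/9 - 1/9*1) = -3/(2/9 - 1/9) = -3/1/9 = -3*9 = -27)
(a(-5)*q(3, 0))*8 = -4*(-27)*8 = 108*8 = 864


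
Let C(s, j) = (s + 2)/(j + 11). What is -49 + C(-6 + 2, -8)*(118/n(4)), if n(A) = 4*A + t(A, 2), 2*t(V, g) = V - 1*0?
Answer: -1441/27 ≈ -53.370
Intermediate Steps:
t(V, g) = V/2 (t(V, g) = (V - 1*0)/2 = (V + 0)/2 = V/2)
C(s, j) = (2 + s)/(11 + j)
n(A) = 9*A/2 (n(A) = 4*A + A/2 = 9*A/2)
-49 + C(-6 + 2, -8)*(118/n(4)) = -49 + ((2 + (-6 + 2))/(11 - 8))*(118/(((9/2)*4))) = -49 + ((2 - 4)/3)*(118/18) = -49 + ((1/3)*(-2))*(118*(1/18)) = -49 - 2/3*59/9 = -49 - 118/27 = -1441/27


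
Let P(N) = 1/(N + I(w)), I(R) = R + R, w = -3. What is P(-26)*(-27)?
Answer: 27/32 ≈ 0.84375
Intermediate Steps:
I(R) = 2*R
P(N) = 1/(-6 + N) (P(N) = 1/(N + 2*(-3)) = 1/(N - 6) = 1/(-6 + N))
P(-26)*(-27) = -27/(-6 - 26) = -27/(-32) = -1/32*(-27) = 27/32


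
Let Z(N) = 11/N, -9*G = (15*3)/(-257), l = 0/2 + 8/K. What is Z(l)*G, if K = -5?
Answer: -275/2056 ≈ -0.13375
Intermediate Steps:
l = -8/5 (l = 0/2 + 8/(-5) = 0*(½) + 8*(-⅕) = 0 - 8/5 = -8/5 ≈ -1.6000)
G = 5/257 (G = -15*3/(9*(-257)) = -5*(-1)/257 = -⅑*(-45/257) = 5/257 ≈ 0.019455)
Z(l)*G = (11/(-8/5))*(5/257) = (11*(-5/8))*(5/257) = -55/8*5/257 = -275/2056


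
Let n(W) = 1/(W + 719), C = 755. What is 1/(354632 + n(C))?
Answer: 1474/522727569 ≈ 2.8198e-6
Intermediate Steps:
n(W) = 1/(719 + W)
1/(354632 + n(C)) = 1/(354632 + 1/(719 + 755)) = 1/(354632 + 1/1474) = 1/(522727569/1474) = 1474/522727569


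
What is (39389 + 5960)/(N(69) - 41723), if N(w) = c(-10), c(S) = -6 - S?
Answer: -45349/41719 ≈ -1.0870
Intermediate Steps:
N(w) = 4 (N(w) = -6 - 1*(-10) = -6 + 10 = 4)
(39389 + 5960)/(N(69) - 41723) = (39389 + 5960)/(4 - 41723) = 45349/(-41719) = 45349*(-1/41719) = -45349/41719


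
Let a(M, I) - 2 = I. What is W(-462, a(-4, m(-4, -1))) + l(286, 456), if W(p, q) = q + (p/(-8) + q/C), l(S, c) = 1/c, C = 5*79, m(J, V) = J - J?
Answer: 10763477/180120 ≈ 59.757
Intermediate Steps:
m(J, V) = 0
C = 395
a(M, I) = 2 + I
W(p, q) = -p/8 + 396*q/395 (W(p, q) = q + (p/(-8) + q/395) = q + (p*(-⅛) + q*(1/395)) = q + (-p/8 + q/395) = -p/8 + 396*q/395)
W(-462, a(-4, m(-4, -1))) + l(286, 456) = (-⅛*(-462) + 396*(2 + 0)/395) + 1/456 = (231/4 + (396/395)*2) + 1/456 = (231/4 + 792/395) + 1/456 = 94413/1580 + 1/456 = 10763477/180120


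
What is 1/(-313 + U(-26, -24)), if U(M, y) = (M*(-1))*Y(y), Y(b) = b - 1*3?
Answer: -1/1015 ≈ -0.00098522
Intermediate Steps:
Y(b) = -3 + b (Y(b) = b - 3 = -3 + b)
U(M, y) = -M*(-3 + y) (U(M, y) = (M*(-1))*(-3 + y) = (-M)*(-3 + y) = -M*(-3 + y))
1/(-313 + U(-26, -24)) = 1/(-313 - 26*(3 - 1*(-24))) = 1/(-313 - 26*(3 + 24)) = 1/(-313 - 26*27) = 1/(-313 - 702) = 1/(-1015) = -1/1015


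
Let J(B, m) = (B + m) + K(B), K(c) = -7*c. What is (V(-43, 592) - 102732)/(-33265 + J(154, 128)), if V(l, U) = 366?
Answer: 102366/34061 ≈ 3.0054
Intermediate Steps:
J(B, m) = m - 6*B (J(B, m) = (B + m) - 7*B = m - 6*B)
(V(-43, 592) - 102732)/(-33265 + J(154, 128)) = (366 - 102732)/(-33265 + (128 - 6*154)) = -102366/(-33265 + (128 - 924)) = -102366/(-33265 - 796) = -102366/(-34061) = -102366*(-1/34061) = 102366/34061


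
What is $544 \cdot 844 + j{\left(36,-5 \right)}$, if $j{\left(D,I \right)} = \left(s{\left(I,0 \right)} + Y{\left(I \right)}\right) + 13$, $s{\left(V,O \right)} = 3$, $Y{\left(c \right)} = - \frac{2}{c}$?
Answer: $\frac{2295762}{5} \approx 4.5915 \cdot 10^{5}$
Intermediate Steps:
$j{\left(D,I \right)} = 16 - \frac{2}{I}$ ($j{\left(D,I \right)} = \left(3 - \frac{2}{I}\right) + 13 = 16 - \frac{2}{I}$)
$544 \cdot 844 + j{\left(36,-5 \right)} = 544 \cdot 844 + \left(16 - \frac{2}{-5}\right) = 459136 + \left(16 - - \frac{2}{5}\right) = 459136 + \left(16 + \frac{2}{5}\right) = 459136 + \frac{82}{5} = \frac{2295762}{5}$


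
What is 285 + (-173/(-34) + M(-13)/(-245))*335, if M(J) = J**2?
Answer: 2929623/1666 ≈ 1758.5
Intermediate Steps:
285 + (-173/(-34) + M(-13)/(-245))*335 = 285 + (-173/(-34) + (-13)**2/(-245))*335 = 285 + (-173*(-1/34) + 169*(-1/245))*335 = 285 + (173/34 - 169/245)*335 = 285 + (36639/8330)*335 = 285 + 2454813/1666 = 2929623/1666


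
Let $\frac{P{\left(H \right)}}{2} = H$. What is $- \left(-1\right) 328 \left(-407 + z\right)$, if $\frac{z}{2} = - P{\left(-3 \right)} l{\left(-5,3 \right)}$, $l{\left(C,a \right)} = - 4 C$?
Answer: $-54776$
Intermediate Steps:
$P{\left(H \right)} = 2 H$
$z = 240$ ($z = 2 - 2 \left(-3\right) \left(\left(-4\right) \left(-5\right)\right) = 2 \left(-1\right) \left(-6\right) 20 = 2 \cdot 6 \cdot 20 = 2 \cdot 120 = 240$)
$- \left(-1\right) 328 \left(-407 + z\right) = - \left(-1\right) 328 \left(-407 + 240\right) = - \left(-1\right) 328 \left(-167\right) = - \left(-1\right) \left(-54776\right) = \left(-1\right) 54776 = -54776$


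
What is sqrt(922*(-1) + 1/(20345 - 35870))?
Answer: I*sqrt(987669519)/1035 ≈ 30.364*I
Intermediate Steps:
sqrt(922*(-1) + 1/(20345 - 35870)) = sqrt(-922 + 1/(-15525)) = sqrt(-922 - 1/15525) = sqrt(-14314051/15525) = I*sqrt(987669519)/1035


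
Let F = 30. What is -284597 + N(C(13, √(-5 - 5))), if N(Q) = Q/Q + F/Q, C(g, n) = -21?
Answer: -1992182/7 ≈ -2.8460e+5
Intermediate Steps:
N(Q) = 1 + 30/Q (N(Q) = Q/Q + 30/Q = 1 + 30/Q)
-284597 + N(C(13, √(-5 - 5))) = -284597 + (30 - 21)/(-21) = -284597 - 1/21*9 = -284597 - 3/7 = -1992182/7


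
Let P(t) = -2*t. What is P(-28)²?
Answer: 3136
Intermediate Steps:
P(-28)² = (-2*(-28))² = 56² = 3136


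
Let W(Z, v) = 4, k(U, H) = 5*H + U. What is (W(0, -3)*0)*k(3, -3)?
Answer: 0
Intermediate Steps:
k(U, H) = U + 5*H
(W(0, -3)*0)*k(3, -3) = (4*0)*(3 + 5*(-3)) = 0*(3 - 15) = 0*(-12) = 0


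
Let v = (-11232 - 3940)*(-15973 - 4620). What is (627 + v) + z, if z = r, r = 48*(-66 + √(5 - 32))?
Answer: 312434455 + 144*I*√3 ≈ 3.1243e+8 + 249.42*I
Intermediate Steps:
v = 312436996 (v = -15172*(-20593) = 312436996)
r = -3168 + 144*I*√3 (r = 48*(-66 + √(-27)) = 48*(-66 + 3*I*√3) = -3168 + 144*I*√3 ≈ -3168.0 + 249.42*I)
z = -3168 + 144*I*√3 ≈ -3168.0 + 249.42*I
(627 + v) + z = (627 + 312436996) + (-3168 + 144*I*√3) = 312437623 + (-3168 + 144*I*√3) = 312434455 + 144*I*√3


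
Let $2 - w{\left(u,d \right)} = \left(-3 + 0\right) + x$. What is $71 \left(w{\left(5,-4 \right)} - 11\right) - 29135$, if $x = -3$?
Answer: $-29348$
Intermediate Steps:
$w{\left(u,d \right)} = 8$ ($w{\left(u,d \right)} = 2 - \left(\left(-3 + 0\right) - 3\right) = 2 - \left(-3 - 3\right) = 2 - -6 = 2 + 6 = 8$)
$71 \left(w{\left(5,-4 \right)} - 11\right) - 29135 = 71 \left(8 - 11\right) - 29135 = 71 \left(-3\right) - 29135 = -213 - 29135 = -29348$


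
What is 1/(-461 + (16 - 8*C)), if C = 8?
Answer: -1/509 ≈ -0.0019646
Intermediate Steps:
1/(-461 + (16 - 8*C)) = 1/(-461 + (16 - 8*8)) = 1/(-461 + (16 - 64)) = 1/(-461 - 48) = 1/(-509) = -1/509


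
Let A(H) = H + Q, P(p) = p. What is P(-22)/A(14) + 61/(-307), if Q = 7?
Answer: -8035/6447 ≈ -1.2463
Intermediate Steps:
A(H) = 7 + H (A(H) = H + 7 = 7 + H)
P(-22)/A(14) + 61/(-307) = -22/(7 + 14) + 61/(-307) = -22/21 + 61*(-1/307) = -22*1/21 - 61/307 = -22/21 - 61/307 = -8035/6447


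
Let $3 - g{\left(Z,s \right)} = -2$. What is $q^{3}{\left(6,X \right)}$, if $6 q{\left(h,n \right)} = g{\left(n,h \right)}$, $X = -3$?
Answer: $\frac{125}{216} \approx 0.5787$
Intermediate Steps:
$g{\left(Z,s \right)} = 5$ ($g{\left(Z,s \right)} = 3 - -2 = 3 + 2 = 5$)
$q{\left(h,n \right)} = \frac{5}{6}$ ($q{\left(h,n \right)} = \frac{1}{6} \cdot 5 = \frac{5}{6}$)
$q^{3}{\left(6,X \right)} = \left(\frac{5}{6}\right)^{3} = \frac{125}{216}$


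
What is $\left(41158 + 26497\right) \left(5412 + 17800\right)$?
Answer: $1570407860$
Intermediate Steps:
$\left(41158 + 26497\right) \left(5412 + 17800\right) = 67655 \cdot 23212 = 1570407860$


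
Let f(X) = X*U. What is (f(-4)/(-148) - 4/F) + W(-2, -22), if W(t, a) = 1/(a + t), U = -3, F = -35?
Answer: -263/31080 ≈ -0.0084620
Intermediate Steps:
f(X) = -3*X (f(X) = X*(-3) = -3*X)
(f(-4)/(-148) - 4/F) + W(-2, -22) = (-3*(-4)/(-148) - 4/(-35)) + 1/(-22 - 2) = (12*(-1/148) - 4*(-1/35)) + 1/(-24) = (-3/37 + 4/35) - 1/24 = 43/1295 - 1/24 = -263/31080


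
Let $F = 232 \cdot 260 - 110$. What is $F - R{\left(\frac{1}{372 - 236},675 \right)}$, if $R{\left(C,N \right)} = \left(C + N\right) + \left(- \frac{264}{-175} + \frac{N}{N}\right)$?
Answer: $\frac{1416873121}{23800} \approx 59533.0$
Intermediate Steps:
$R{\left(C,N \right)} = \frac{439}{175} + C + N$ ($R{\left(C,N \right)} = \left(C + N\right) + \left(\left(-264\right) \left(- \frac{1}{175}\right) + 1\right) = \left(C + N\right) + \left(\frac{264}{175} + 1\right) = \left(C + N\right) + \frac{439}{175} = \frac{439}{175} + C + N$)
$F = 60210$ ($F = 60320 - 110 = 60210$)
$F - R{\left(\frac{1}{372 - 236},675 \right)} = 60210 - \left(\frac{439}{175} + \frac{1}{372 - 236} + 675\right) = 60210 - \left(\frac{439}{175} + \frac{1}{136} + 675\right) = 60210 - \frac{16124879}{23800} = \frac{1416873121}{23800}$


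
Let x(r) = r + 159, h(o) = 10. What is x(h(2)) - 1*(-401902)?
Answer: 402071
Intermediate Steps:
x(r) = 159 + r
x(h(2)) - 1*(-401902) = (159 + 10) - 1*(-401902) = 169 + 401902 = 402071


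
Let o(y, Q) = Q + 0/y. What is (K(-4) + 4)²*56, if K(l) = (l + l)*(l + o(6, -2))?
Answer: 151424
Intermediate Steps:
o(y, Q) = Q (o(y, Q) = Q + 0 = Q)
K(l) = 2*l*(-2 + l) (K(l) = (l + l)*(l - 2) = (2*l)*(-2 + l) = 2*l*(-2 + l))
(K(-4) + 4)²*56 = (2*(-4)*(-2 - 4) + 4)²*56 = (2*(-4)*(-6) + 4)²*56 = (48 + 4)²*56 = 52²*56 = 2704*56 = 151424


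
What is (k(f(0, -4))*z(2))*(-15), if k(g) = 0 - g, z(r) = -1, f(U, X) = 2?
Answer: -30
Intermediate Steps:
k(g) = -g
(k(f(0, -4))*z(2))*(-15) = (-1*2*(-1))*(-15) = -2*(-1)*(-15) = 2*(-15) = -30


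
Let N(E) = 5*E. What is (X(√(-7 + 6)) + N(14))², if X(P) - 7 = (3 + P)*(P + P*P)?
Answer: 5325 + 292*I ≈ 5325.0 + 292.0*I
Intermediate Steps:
X(P) = 7 + (3 + P)*(P + P²) (X(P) = 7 + (3 + P)*(P + P*P) = 7 + (3 + P)*(P + P²))
(X(√(-7 + 6)) + N(14))² = ((7 + (√(-7 + 6))³ + 3*√(-7 + 6) + 4*(√(-7 + 6))²) + 5*14)² = ((7 + (√(-1))³ + 3*√(-1) + 4*(√(-1))²) + 70)² = ((7 + I³ + 3*I + 4*I²) + 70)² = ((7 - I + 3*I + 4*(-1)) + 70)² = ((7 - I + 3*I - 4) + 70)² = ((3 + 2*I) + 70)² = (73 + 2*I)²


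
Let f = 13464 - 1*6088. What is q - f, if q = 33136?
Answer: 25760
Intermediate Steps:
f = 7376 (f = 13464 - 6088 = 7376)
q - f = 33136 - 1*7376 = 33136 - 7376 = 25760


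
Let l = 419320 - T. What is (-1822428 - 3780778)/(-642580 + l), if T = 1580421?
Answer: 5603206/1803681 ≈ 3.1065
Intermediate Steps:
l = -1161101 (l = 419320 - 1*1580421 = 419320 - 1580421 = -1161101)
(-1822428 - 3780778)/(-642580 + l) = (-1822428 - 3780778)/(-642580 - 1161101) = -5603206/(-1803681) = -5603206*(-1/1803681) = 5603206/1803681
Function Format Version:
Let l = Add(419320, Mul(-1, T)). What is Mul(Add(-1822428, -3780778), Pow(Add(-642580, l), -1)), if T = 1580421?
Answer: Rational(5603206, 1803681) ≈ 3.1065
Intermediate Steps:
l = -1161101 (l = Add(419320, Mul(-1, 1580421)) = Add(419320, -1580421) = -1161101)
Mul(Add(-1822428, -3780778), Pow(Add(-642580, l), -1)) = Mul(Add(-1822428, -3780778), Pow(Add(-642580, -1161101), -1)) = Mul(-5603206, Pow(-1803681, -1)) = Mul(-5603206, Rational(-1, 1803681)) = Rational(5603206, 1803681)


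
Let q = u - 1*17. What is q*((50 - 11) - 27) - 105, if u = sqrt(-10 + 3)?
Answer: -309 + 12*I*sqrt(7) ≈ -309.0 + 31.749*I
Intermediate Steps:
u = I*sqrt(7) (u = sqrt(-7) = I*sqrt(7) ≈ 2.6458*I)
q = -17 + I*sqrt(7) (q = I*sqrt(7) - 1*17 = I*sqrt(7) - 17 = -17 + I*sqrt(7) ≈ -17.0 + 2.6458*I)
q*((50 - 11) - 27) - 105 = (-17 + I*sqrt(7))*((50 - 11) - 27) - 105 = (-17 + I*sqrt(7))*(39 - 27) - 105 = (-17 + I*sqrt(7))*12 - 105 = (-204 + 12*I*sqrt(7)) - 105 = -309 + 12*I*sqrt(7)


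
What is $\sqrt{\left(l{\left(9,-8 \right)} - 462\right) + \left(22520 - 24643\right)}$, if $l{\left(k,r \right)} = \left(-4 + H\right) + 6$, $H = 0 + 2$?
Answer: $i \sqrt{2581} \approx 50.804 i$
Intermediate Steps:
$H = 2$
$l{\left(k,r \right)} = 4$ ($l{\left(k,r \right)} = \left(-4 + 2\right) + 6 = -2 + 6 = 4$)
$\sqrt{\left(l{\left(9,-8 \right)} - 462\right) + \left(22520 - 24643\right)} = \sqrt{\left(4 - 462\right) + \left(22520 - 24643\right)} = \sqrt{\left(4 - 462\right) - 2123} = \sqrt{-458 - 2123} = \sqrt{-2581} = i \sqrt{2581}$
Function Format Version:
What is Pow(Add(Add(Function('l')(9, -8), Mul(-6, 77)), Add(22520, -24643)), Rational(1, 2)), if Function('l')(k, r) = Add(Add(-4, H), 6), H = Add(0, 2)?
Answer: Mul(I, Pow(2581, Rational(1, 2))) ≈ Mul(50.804, I)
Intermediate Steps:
H = 2
Function('l')(k, r) = 4 (Function('l')(k, r) = Add(Add(-4, 2), 6) = Add(-2, 6) = 4)
Pow(Add(Add(Function('l')(9, -8), Mul(-6, 77)), Add(22520, -24643)), Rational(1, 2)) = Pow(Add(Add(4, Mul(-6, 77)), Add(22520, -24643)), Rational(1, 2)) = Pow(Add(Add(4, -462), -2123), Rational(1, 2)) = Pow(Add(-458, -2123), Rational(1, 2)) = Pow(-2581, Rational(1, 2)) = Mul(I, Pow(2581, Rational(1, 2)))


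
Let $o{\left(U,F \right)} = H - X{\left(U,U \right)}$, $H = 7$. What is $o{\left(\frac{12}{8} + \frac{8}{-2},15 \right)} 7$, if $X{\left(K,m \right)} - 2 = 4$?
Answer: $7$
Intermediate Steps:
$X{\left(K,m \right)} = 6$ ($X{\left(K,m \right)} = 2 + 4 = 6$)
$o{\left(U,F \right)} = 1$ ($o{\left(U,F \right)} = 7 - 6 = 1$)
$o{\left(\frac{12}{8} + \frac{8}{-2},15 \right)} 7 = 1 \cdot 7 = 7$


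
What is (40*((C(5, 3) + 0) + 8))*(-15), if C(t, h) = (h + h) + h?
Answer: -10200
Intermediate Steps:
C(t, h) = 3*h (C(t, h) = 2*h + h = 3*h)
(40*((C(5, 3) + 0) + 8))*(-15) = (40*((3*3 + 0) + 8))*(-15) = (40*((9 + 0) + 8))*(-15) = (40*(9 + 8))*(-15) = (40*17)*(-15) = 680*(-15) = -10200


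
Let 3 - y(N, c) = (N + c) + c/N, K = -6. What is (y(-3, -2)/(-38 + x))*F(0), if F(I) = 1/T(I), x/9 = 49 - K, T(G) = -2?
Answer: -11/1371 ≈ -0.0080233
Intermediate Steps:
y(N, c) = 3 - N - c - c/N (y(N, c) = 3 - ((N + c) + c/N) = 3 - (N + c + c/N) = 3 + (-N - c - c/N) = 3 - N - c - c/N)
x = 495 (x = 9*(49 - 1*(-6)) = 9*(49 + 6) = 9*55 = 495)
F(I) = -1/2 (F(I) = 1/(-2) = -1/2)
(y(-3, -2)/(-38 + x))*F(0) = ((3 - 1*(-3) - 1*(-2) - 1*(-2)/(-3))/(-38 + 495))*(-1/2) = ((3 + 3 + 2 - 1*(-2)*(-1/3))/457)*(-1/2) = ((3 + 3 + 2 - 2/3)/457)*(-1/2) = ((1/457)*(22/3))*(-1/2) = (22/1371)*(-1/2) = -11/1371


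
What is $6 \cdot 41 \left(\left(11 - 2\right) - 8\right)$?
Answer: $246$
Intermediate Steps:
$6 \cdot 41 \left(\left(11 - 2\right) - 8\right) = 246 \left(9 - 8\right) = 246 \cdot 1 = 246$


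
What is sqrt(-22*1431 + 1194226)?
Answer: 2*sqrt(290686) ≈ 1078.3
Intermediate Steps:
sqrt(-22*1431 + 1194226) = sqrt(-31482 + 1194226) = sqrt(1162744) = 2*sqrt(290686)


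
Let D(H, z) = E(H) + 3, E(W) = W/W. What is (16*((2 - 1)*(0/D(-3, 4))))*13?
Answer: 0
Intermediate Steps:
E(W) = 1
D(H, z) = 4 (D(H, z) = 1 + 3 = 4)
(16*((2 - 1)*(0/D(-3, 4))))*13 = (16*((2 - 1)*(0/4)))*13 = (16*(1*(0*(1/4))))*13 = (16*(1*0))*13 = (16*0)*13 = 0*13 = 0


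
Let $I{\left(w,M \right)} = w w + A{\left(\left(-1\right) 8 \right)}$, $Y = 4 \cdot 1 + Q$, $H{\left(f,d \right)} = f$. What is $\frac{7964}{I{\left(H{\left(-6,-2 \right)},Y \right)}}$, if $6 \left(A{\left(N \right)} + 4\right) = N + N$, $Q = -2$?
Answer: $\frac{543}{2} \approx 271.5$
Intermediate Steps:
$A{\left(N \right)} = -4 + \frac{N}{3}$ ($A{\left(N \right)} = -4 + \frac{N + N}{6} = -4 + \frac{2 N}{6} = -4 + \frac{N}{3}$)
$Y = 2$ ($Y = 4 \cdot 1 - 2 = 4 - 2 = 2$)
$I{\left(w,M \right)} = - \frac{20}{3} + w^{2}$ ($I{\left(w,M \right)} = w w - \left(4 - \frac{\left(-1\right) 8}{3}\right) = w^{2} + \left(-4 + \frac{1}{3} \left(-8\right)\right) = w^{2} - \frac{20}{3} = - \frac{20}{3} + w^{2}$)
$\frac{7964}{I{\left(H{\left(-6,-2 \right)},Y \right)}} = \frac{7964}{- \frac{20}{3} + \left(-6\right)^{2}} = \frac{7964}{- \frac{20}{3} + 36} = \frac{7964}{\frac{88}{3}} = 7964 \cdot \frac{3}{88} = \frac{543}{2}$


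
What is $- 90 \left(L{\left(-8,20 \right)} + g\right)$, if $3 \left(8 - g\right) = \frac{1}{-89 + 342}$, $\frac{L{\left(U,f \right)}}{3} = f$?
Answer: $- \frac{1548330}{253} \approx -6119.9$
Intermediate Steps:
$L{\left(U,f \right)} = 3 f$
$g = \frac{6071}{759}$ ($g = 8 - \frac{1}{3 \left(-89 + 342\right)} = 8 - \frac{1}{3 \cdot 253} = 8 - \frac{1}{759} = \frac{6071}{759} \approx 7.9987$)
$- 90 \left(L{\left(-8,20 \right)} + g\right) = - 90 \left(3 \cdot 20 + \frac{6071}{759}\right) = - 90 \left(60 + \frac{6071}{759}\right) = \left(-90\right) \frac{51611}{759} = - \frac{1548330}{253}$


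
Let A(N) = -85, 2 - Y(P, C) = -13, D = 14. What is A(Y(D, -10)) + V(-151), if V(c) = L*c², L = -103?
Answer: -2348588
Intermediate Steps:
Y(P, C) = 15 (Y(P, C) = 2 - 1*(-13) = 2 + 13 = 15)
V(c) = -103*c²
A(Y(D, -10)) + V(-151) = -85 - 103*(-151)² = -85 - 103*22801 = -85 - 2348503 = -2348588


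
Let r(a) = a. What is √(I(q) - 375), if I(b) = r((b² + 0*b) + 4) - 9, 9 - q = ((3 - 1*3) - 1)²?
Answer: 2*I*√79 ≈ 17.776*I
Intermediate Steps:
q = 8 (q = 9 - ((3 - 1*3) - 1)² = 9 - ((3 - 3) - 1)² = 9 - (0 - 1)² = 9 - 1*(-1)² = 9 - 1*1 = 9 - 1 = 8)
I(b) = -5 + b² (I(b) = ((b² + 0*b) + 4) - 9 = ((b² + 0) + 4) - 9 = (b² + 4) - 9 = (4 + b²) - 9 = -5 + b²)
√(I(q) - 375) = √((-5 + 8²) - 375) = √((-5 + 64) - 375) = √(59 - 375) = √(-316) = 2*I*√79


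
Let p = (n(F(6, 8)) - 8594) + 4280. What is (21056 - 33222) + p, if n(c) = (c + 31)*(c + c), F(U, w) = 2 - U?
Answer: -16696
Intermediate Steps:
n(c) = 2*c*(31 + c) (n(c) = (31 + c)*(2*c) = 2*c*(31 + c))
p = -4530 (p = (2*(2 - 1*6)*(31 + (2 - 1*6)) - 8594) + 4280 = (2*(2 - 6)*(31 + (2 - 6)) - 8594) + 4280 = (2*(-4)*(31 - 4) - 8594) + 4280 = (2*(-4)*27 - 8594) + 4280 = (-216 - 8594) + 4280 = -8810 + 4280 = -4530)
(21056 - 33222) + p = (21056 - 33222) - 4530 = -12166 - 4530 = -16696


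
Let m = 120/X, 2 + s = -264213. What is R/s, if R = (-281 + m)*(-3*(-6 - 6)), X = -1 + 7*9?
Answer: 311436/8190665 ≈ 0.038023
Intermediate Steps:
s = -264215 (s = -2 - 264213 = -264215)
X = 62 (X = -1 + 63 = 62)
m = 60/31 (m = 120/62 = 120*(1/62) = 60/31 ≈ 1.9355)
R = -311436/31 (R = (-281 + 60/31)*(-3*(-6 - 6)) = -(-25953)*(-12)/31 = -8651/31*36 = -311436/31 ≈ -10046.)
R/s = -311436/31/(-264215) = -311436/31*(-1/264215) = 311436/8190665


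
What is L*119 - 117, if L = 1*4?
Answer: 359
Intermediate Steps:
L = 4
L*119 - 117 = 4*119 - 117 = 476 - 117 = 359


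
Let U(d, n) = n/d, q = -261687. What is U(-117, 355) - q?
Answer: 30617024/117 ≈ 2.6168e+5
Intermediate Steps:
U(-117, 355) - q = 355/(-117) - 1*(-261687) = 355*(-1/117) + 261687 = -355/117 + 261687 = 30617024/117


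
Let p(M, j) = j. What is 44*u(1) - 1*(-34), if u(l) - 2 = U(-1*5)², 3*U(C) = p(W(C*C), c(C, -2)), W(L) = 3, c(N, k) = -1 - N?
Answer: 1802/9 ≈ 200.22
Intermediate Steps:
U(C) = -⅓ - C/3 (U(C) = (-1 - C)/3 = -⅓ - C/3)
u(l) = 34/9 (u(l) = 2 + (-⅓ - (-1)*5/3)² = 2 + (-⅓ - ⅓*(-5))² = 2 + (-⅓ + 5/3)² = 2 + (4/3)² = 2 + 16/9 = 34/9)
44*u(1) - 1*(-34) = 44*(34/9) - 1*(-34) = 1496/9 + 34 = 1802/9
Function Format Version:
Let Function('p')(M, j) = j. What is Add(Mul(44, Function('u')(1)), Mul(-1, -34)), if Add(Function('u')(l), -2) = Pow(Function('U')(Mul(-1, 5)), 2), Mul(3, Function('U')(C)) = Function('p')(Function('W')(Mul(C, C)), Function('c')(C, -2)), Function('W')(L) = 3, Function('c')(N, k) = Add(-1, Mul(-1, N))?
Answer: Rational(1802, 9) ≈ 200.22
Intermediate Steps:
Function('U')(C) = Add(Rational(-1, 3), Mul(Rational(-1, 3), C)) (Function('U')(C) = Mul(Rational(1, 3), Add(-1, Mul(-1, C))) = Add(Rational(-1, 3), Mul(Rational(-1, 3), C)))
Function('u')(l) = Rational(34, 9) (Function('u')(l) = Add(2, Pow(Add(Rational(-1, 3), Mul(Rational(-1, 3), Mul(-1, 5))), 2)) = Add(2, Pow(Add(Rational(-1, 3), Mul(Rational(-1, 3), -5)), 2)) = Add(2, Pow(Add(Rational(-1, 3), Rational(5, 3)), 2)) = Add(2, Pow(Rational(4, 3), 2)) = Add(2, Rational(16, 9)) = Rational(34, 9))
Add(Mul(44, Function('u')(1)), Mul(-1, -34)) = Add(Mul(44, Rational(34, 9)), Mul(-1, -34)) = Add(Rational(1496, 9), 34) = Rational(1802, 9)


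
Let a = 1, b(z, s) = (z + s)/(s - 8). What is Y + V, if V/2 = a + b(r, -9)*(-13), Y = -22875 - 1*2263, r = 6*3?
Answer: -427078/17 ≈ -25122.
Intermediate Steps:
r = 18
b(z, s) = (s + z)/(-8 + s)
Y = -25138 (Y = -22875 - 2263 = -25138)
V = 268/17 (V = 2*(1 + ((-9 + 18)/(-8 - 9))*(-13)) = 2*(1 + (9/(-17))*(-13)) = 2*(1 - 1/17*9*(-13)) = 2*(1 - 9/17*(-13)) = 2*(1 + 117/17) = 2*(134/17) = 268/17 ≈ 15.765)
Y + V = -25138 + 268/17 = -427078/17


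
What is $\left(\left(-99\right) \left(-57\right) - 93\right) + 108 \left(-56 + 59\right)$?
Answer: $5874$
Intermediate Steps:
$\left(\left(-99\right) \left(-57\right) - 93\right) + 108 \left(-56 + 59\right) = \left(5643 - 93\right) + 108 \cdot 3 = 5550 + 324 = 5874$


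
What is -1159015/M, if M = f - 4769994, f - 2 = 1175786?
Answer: 105365/326746 ≈ 0.32247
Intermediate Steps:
f = 1175788 (f = 2 + 1175786 = 1175788)
M = -3594206 (M = 1175788 - 4769994 = -3594206)
-1159015/M = -1159015/(-3594206) = -1159015*(-1/3594206) = 105365/326746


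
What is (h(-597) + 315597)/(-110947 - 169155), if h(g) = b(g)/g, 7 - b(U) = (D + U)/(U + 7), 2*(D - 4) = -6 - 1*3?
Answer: -14821697037/13154710328 ≈ -1.1267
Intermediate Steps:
D = -1/2 (D = 4 + (-6 - 1*3)/2 = 4 + (-6 - 3)/2 = 4 + (1/2)*(-9) = 4 - 9/2 = -1/2 ≈ -0.50000)
b(U) = 7 - (-1/2 + U)/(7 + U) (b(U) = 7 - (-1/2 + U)/(U + 7) = 7 - (-1/2 + U)/(7 + U))
h(g) = 3*(33 + 4*g)/(2*g*(7 + g)) (h(g) = (3*(33 + 4*g)/(2*(7 + g)))/g = 3*(33 + 4*g)/(2*g*(7 + g)))
(h(-597) + 315597)/(-110947 - 169155) = ((3/2)*(33 + 4*(-597))/(-597*(7 - 597)) + 315597)/(-110947 - 169155) = ((3/2)*(-1/597)*(33 - 2388)/(-590) + 315597)/(-280102) = ((3/2)*(-1/597)*(-1/590)*(-2355) + 315597)*(-1/280102) = (-471/46964 + 315597)*(-1/280102) = (14821697037/46964)*(-1/280102) = -14821697037/13154710328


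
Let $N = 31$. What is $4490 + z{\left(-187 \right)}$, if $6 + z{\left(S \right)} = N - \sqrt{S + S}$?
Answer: $4515 - i \sqrt{374} \approx 4515.0 - 19.339 i$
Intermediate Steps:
$z{\left(S \right)} = 25 - \sqrt{2} \sqrt{S}$ ($z{\left(S \right)} = -6 - \left(-31 + \sqrt{S + S}\right) = -6 - \left(-31 + \sqrt{2 S}\right) = -6 - \left(-31 + \sqrt{2} \sqrt{S}\right) = 25 - \sqrt{2} \sqrt{S}$)
$4490 + z{\left(-187 \right)} = 4490 + \left(25 - \sqrt{2} \sqrt{-187}\right) = 4490 + \left(25 - \sqrt{2} i \sqrt{187}\right) = 4490 + \left(25 - i \sqrt{374}\right) = 4515 - i \sqrt{374}$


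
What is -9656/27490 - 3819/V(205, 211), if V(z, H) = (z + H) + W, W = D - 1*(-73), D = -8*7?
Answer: -54582679/5951585 ≈ -9.1711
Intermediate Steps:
D = -56
W = 17 (W = -56 - 1*(-73) = -56 + 73 = 17)
V(z, H) = 17 + H + z (V(z, H) = (z + H) + 17 = (H + z) + 17 = 17 + H + z)
-9656/27490 - 3819/V(205, 211) = -9656/27490 - 3819/(17 + 211 + 205) = -9656*1/27490 - 3819/433 = -4828/13745 - 3819*1/433 = -4828/13745 - 3819/433 = -54582679/5951585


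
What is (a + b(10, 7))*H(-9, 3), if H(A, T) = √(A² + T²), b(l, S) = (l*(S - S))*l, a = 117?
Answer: 351*√10 ≈ 1110.0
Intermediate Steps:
b(l, S) = 0 (b(l, S) = (l*0)*l = 0*l = 0)
(a + b(10, 7))*H(-9, 3) = (117 + 0)*√((-9)² + 3²) = 117*√(81 + 9) = 117*√90 = 117*(3*√10) = 351*√10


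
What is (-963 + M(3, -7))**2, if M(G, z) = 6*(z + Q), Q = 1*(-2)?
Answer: 1034289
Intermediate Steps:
Q = -2
M(G, z) = -12 + 6*z (M(G, z) = 6*(z - 2) = 6*(-2 + z) = -12 + 6*z)
(-963 + M(3, -7))**2 = (-963 + (-12 + 6*(-7)))**2 = (-963 + (-12 - 42))**2 = (-963 - 54)**2 = (-1017)**2 = 1034289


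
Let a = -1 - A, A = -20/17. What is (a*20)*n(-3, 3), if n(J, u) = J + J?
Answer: -360/17 ≈ -21.176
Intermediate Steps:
A = -20/17 (A = -20*1/17 = -20/17 ≈ -1.1765)
n(J, u) = 2*J
a = 3/17 (a = -1 - 1*(-20/17) = -1 + 20/17 = 3/17 ≈ 0.17647)
(a*20)*n(-3, 3) = ((3/17)*20)*(2*(-3)) = (60/17)*(-6) = -360/17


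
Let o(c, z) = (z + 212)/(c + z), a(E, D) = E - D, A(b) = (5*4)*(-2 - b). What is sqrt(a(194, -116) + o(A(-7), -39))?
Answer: sqrt(1164063)/61 ≈ 17.687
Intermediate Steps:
A(b) = -40 - 20*b (A(b) = 20*(-2 - b) = -40 - 20*b)
o(c, z) = (212 + z)/(c + z)
sqrt(a(194, -116) + o(A(-7), -39)) = sqrt((194 - 1*(-116)) + (212 - 39)/((-40 - 20*(-7)) - 39)) = sqrt((194 + 116) + 173/((-40 + 140) - 39)) = sqrt(310 + 173/(100 - 39)) = sqrt(310 + 173/61) = sqrt(19083/61) = sqrt(1164063)/61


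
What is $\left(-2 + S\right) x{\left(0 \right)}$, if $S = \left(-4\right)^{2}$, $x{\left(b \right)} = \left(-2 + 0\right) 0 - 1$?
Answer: $-14$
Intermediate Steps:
$x{\left(b \right)} = -1$ ($x{\left(b \right)} = \left(-2\right) 0 - 1 = 0 - 1 = -1$)
$S = 16$
$\left(-2 + S\right) x{\left(0 \right)} = \left(-2 + 16\right) \left(-1\right) = 14 \left(-1\right) = -14$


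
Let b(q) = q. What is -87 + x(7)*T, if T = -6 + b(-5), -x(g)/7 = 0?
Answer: -87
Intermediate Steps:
x(g) = 0 (x(g) = -7*0 = 0)
T = -11 (T = -6 - 5 = -11)
-87 + x(7)*T = -87 + 0*(-11) = -87 + 0 = -87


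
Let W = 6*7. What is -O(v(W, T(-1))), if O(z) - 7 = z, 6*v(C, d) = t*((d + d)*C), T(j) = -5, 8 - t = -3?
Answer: 763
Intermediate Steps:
t = 11 (t = 8 - 1*(-3) = 8 + 3 = 11)
W = 42
v(C, d) = 11*C*d/3 (v(C, d) = (11*((d + d)*C))/6 = (11*((2*d)*C))/6 = (11*(2*C*d))/6 = (22*C*d)/6 = 11*C*d/3)
O(z) = 7 + z
-O(v(W, T(-1))) = -(7 + (11/3)*42*(-5)) = -(7 - 770) = -1*(-763) = 763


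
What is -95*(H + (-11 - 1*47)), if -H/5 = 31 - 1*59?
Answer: -7790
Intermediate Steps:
H = 140 (H = -5*(31 - 1*59) = -5*(31 - 59) = -5*(-28) = 140)
-95*(H + (-11 - 1*47)) = -95*(140 + (-11 - 1*47)) = -95*(140 + (-11 - 47)) = -95*(140 - 58) = -95*82 = -7790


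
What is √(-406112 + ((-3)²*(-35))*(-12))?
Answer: 2*I*√100583 ≈ 634.3*I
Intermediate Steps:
√(-406112 + ((-3)²*(-35))*(-12)) = √(-406112 + (9*(-35))*(-12)) = √(-406112 - 315*(-12)) = √(-406112 + 3780) = √(-402332) = 2*I*√100583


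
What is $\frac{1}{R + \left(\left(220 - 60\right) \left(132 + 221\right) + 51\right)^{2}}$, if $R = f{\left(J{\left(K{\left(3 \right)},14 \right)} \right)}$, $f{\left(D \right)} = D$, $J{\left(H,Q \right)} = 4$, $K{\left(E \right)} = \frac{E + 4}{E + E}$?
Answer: $\frac{1}{3195753965} \approx 3.1292 \cdot 10^{-10}$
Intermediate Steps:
$K{\left(E \right)} = \frac{4 + E}{2 E}$
$R = 4$
$\frac{1}{R + \left(\left(220 - 60\right) \left(132 + 221\right) + 51\right)^{2}} = \frac{1}{4 + \left(\left(220 - 60\right) \left(132 + 221\right) + 51\right)^{2}} = \frac{1}{4 + \left(160 \cdot 353 + 51\right)^{2}} = \frac{1}{4 + \left(56480 + 51\right)^{2}} = \frac{1}{4 + 56531^{2}} = \frac{1}{4 + 3195753961} = \frac{1}{3195753965}$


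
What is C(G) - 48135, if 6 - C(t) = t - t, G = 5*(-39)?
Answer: -48129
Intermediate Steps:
G = -195
C(t) = 6 (C(t) = 6 - (t - t) = 6 - 1*0 = 6 + 0 = 6)
C(G) - 48135 = 6 - 48135 = -48129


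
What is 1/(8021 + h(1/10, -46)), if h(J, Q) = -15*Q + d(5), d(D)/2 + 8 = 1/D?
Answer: 5/43477 ≈ 0.00011500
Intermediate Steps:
d(D) = -16 + 2/D
h(J, Q) = -78/5 - 15*Q (h(J, Q) = -15*Q + (-16 + 2/5) = -15*Q - 78/5 = -78/5 - 15*Q)
1/(8021 + h(1/10, -46)) = 1/(8021 + (-78/5 - 15*(-46))) = 1/(8021 + (-78/5 + 690)) = 1/(8021 + 3372/5) = 1/(43477/5) = 5/43477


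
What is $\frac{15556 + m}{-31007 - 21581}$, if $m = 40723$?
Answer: $- \frac{56279}{52588} \approx -1.0702$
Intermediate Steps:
$\frac{15556 + m}{-31007 - 21581} = \frac{15556 + 40723}{-31007 - 21581} = \frac{56279}{-31007 + \left(-23871 + 2290\right)} = \frac{56279}{-31007 - 21581} = \frac{56279}{-52588} = 56279 \left(- \frac{1}{52588}\right) = - \frac{56279}{52588}$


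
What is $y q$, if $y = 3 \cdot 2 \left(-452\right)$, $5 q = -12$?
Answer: $\frac{32544}{5} \approx 6508.8$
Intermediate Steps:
$q = - \frac{12}{5}$ ($q = \frac{1}{5} \left(-12\right) = - \frac{12}{5} \approx -2.4$)
$y = -2712$ ($y = 6 \left(-452\right) = -2712$)
$y q = \left(-2712\right) \left(- \frac{12}{5}\right) = \frac{32544}{5}$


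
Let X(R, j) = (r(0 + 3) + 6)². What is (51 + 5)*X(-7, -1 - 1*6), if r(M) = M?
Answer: 4536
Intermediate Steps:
X(R, j) = 81 (X(R, j) = ((0 + 3) + 6)² = (3 + 6)² = 9² = 81)
(51 + 5)*X(-7, -1 - 1*6) = (51 + 5)*81 = 56*81 = 4536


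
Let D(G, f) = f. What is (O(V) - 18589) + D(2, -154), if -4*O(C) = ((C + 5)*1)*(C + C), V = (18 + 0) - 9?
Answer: -18806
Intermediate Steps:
V = 9 (V = 18 - 9 = 9)
O(C) = -C*(5 + C)/2 (O(C) = -(C + 5)*1*(C + C)/4 = -(5 + C)*1*2*C/4 = -(5 + C)*2*C/4 = -C*(5 + C)/2)
(O(V) - 18589) + D(2, -154) = (-1/2*9*(5 + 9) - 18589) - 154 = (-1/2*9*14 - 18589) - 154 = (-63 - 18589) - 154 = -18652 - 154 = -18806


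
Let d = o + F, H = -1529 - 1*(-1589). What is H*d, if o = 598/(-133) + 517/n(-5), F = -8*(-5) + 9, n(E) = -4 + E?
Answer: -309800/399 ≈ -776.44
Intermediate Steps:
H = 60 (H = -1529 + 1589 = 60)
F = 49 (F = 40 + 9 = 49)
o = -74143/1197 (o = 598/(-133) + 517/(-4 - 5) = 598*(-1/133) + 517/(-9) = -598/133 + 517*(-1/9) = -598/133 - 517/9 = -74143/1197 ≈ -61.941)
d = -15490/1197 (d = -74143/1197 + 49 = -15490/1197 ≈ -12.941)
H*d = 60*(-15490/1197) = -309800/399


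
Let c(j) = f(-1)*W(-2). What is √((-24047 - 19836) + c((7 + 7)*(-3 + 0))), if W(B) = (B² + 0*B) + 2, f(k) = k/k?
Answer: I*√43877 ≈ 209.47*I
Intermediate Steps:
f(k) = 1
W(B) = 2 + B² (W(B) = (B² + 0) + 2 = B² + 2 = 2 + B²)
c(j) = 6 (c(j) = 1*(2 + (-2)²) = 1*(2 + 4) = 1*6 = 6)
√((-24047 - 19836) + c((7 + 7)*(-3 + 0))) = √((-24047 - 19836) + 6) = √(-43883 + 6) = √(-43877) = I*√43877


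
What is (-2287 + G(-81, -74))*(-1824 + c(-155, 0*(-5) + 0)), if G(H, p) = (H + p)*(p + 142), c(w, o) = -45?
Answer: 23973663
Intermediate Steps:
G(H, p) = (142 + p)*(H + p) (G(H, p) = (H + p)*(142 + p) = (142 + p)*(H + p))
(-2287 + G(-81, -74))*(-1824 + c(-155, 0*(-5) + 0)) = (-2287 + ((-74)² + 142*(-81) + 142*(-74) - 81*(-74)))*(-1824 - 45) = (-2287 + (5476 - 11502 - 10508 + 5994))*(-1869) = (-2287 - 10540)*(-1869) = -12827*(-1869) = 23973663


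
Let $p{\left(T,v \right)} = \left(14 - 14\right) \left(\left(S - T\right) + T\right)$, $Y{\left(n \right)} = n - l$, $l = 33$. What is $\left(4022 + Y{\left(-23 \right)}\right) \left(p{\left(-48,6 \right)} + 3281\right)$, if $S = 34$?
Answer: $13012446$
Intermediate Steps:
$Y{\left(n \right)} = -33 + n$ ($Y{\left(n \right)} = n - 33 = -33 + n$)
$p{\left(T,v \right)} = 0$ ($p{\left(T,v \right)} = \left(14 - 14\right) \left(\left(34 - T\right) + T\right) = 0 \cdot 34 = 0$)
$\left(4022 + Y{\left(-23 \right)}\right) \left(p{\left(-48,6 \right)} + 3281\right) = \left(4022 - 56\right) \left(0 + 3281\right) = \left(4022 - 56\right) 3281 = 3966 \cdot 3281 = 13012446$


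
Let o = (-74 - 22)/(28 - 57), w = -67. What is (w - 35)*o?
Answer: -9792/29 ≈ -337.66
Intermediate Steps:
o = 96/29 (o = -96/(-29) = -96*(-1/29) = 96/29 ≈ 3.3103)
(w - 35)*o = (-67 - 35)*(96/29) = -102*96/29 = -9792/29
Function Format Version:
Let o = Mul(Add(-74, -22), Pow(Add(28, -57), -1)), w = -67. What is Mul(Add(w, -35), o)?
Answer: Rational(-9792, 29) ≈ -337.66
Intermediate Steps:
o = Rational(96, 29) (o = Mul(-96, Pow(-29, -1)) = Mul(-96, Rational(-1, 29)) = Rational(96, 29) ≈ 3.3103)
Mul(Add(w, -35), o) = Mul(Add(-67, -35), Rational(96, 29)) = Mul(-102, Rational(96, 29)) = Rational(-9792, 29)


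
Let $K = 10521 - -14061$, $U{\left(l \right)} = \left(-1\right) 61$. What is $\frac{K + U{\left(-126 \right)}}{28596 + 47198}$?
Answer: $\frac{24521}{75794} \approx 0.32352$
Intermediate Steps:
$U{\left(l \right)} = -61$
$K = 24582$ ($K = 10521 + 14061 = 24582$)
$\frac{K + U{\left(-126 \right)}}{28596 + 47198} = \frac{24582 - 61}{28596 + 47198} = \frac{24521}{75794}$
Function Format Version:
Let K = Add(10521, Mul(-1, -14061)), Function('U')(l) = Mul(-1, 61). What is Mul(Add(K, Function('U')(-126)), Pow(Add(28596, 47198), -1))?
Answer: Rational(24521, 75794) ≈ 0.32352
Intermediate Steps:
Function('U')(l) = -61
K = 24582 (K = Add(10521, 14061) = 24582)
Mul(Add(K, Function('U')(-126)), Pow(Add(28596, 47198), -1)) = Mul(Add(24582, -61), Pow(Add(28596, 47198), -1)) = Mul(24521, Pow(75794, -1)) = Mul(24521, Rational(1, 75794)) = Rational(24521, 75794)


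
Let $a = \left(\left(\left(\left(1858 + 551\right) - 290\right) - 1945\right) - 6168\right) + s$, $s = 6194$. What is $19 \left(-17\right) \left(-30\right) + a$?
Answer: $9890$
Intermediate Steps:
$a = 200$ ($a = \left(\left(\left(\left(1858 + 551\right) - 290\right) - 1945\right) - 6168\right) + 6194 = \left(\left(\left(2409 - 290\right) - 1945\right) - 6168\right) + 6194 = \left(\left(2119 - 1945\right) - 6168\right) + 6194 = \left(174 - 6168\right) + 6194 = -5994 + 6194 = 200$)
$19 \left(-17\right) \left(-30\right) + a = 19 \left(-17\right) \left(-30\right) + 200 = \left(-323\right) \left(-30\right) + 200 = 9690 + 200 = 9890$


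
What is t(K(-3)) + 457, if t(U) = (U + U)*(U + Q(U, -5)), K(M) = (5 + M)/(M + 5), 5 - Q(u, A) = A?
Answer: 479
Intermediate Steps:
Q(u, A) = 5 - A
K(M) = 1 (K(M) = (5 + M)/(5 + M) = 1)
t(U) = 2*U*(10 + U) (t(U) = (U + U)*(U + (5 - 1*(-5))) = (2*U)*(U + (5 + 5)) = (2*U)*(U + 10) = (2*U)*(10 + U) = 2*U*(10 + U))
t(K(-3)) + 457 = 2*1*(10 + 1) + 457 = 2*1*11 + 457 = 22 + 457 = 479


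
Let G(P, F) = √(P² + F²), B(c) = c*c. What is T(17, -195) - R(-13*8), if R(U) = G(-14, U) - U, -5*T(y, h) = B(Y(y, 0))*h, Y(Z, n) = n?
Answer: -104 - 2*√2753 ≈ -208.94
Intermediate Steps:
B(c) = c²
G(P, F) = √(F² + P²)
T(y, h) = 0 (T(y, h) = -0²*h/5 = -0*h = -⅕*0 = 0)
R(U) = √(196 + U²) - U (R(U) = √(U² + (-14)²) - U = √(U² + 196) - U = √(196 + U²) - U)
T(17, -195) - R(-13*8) = 0 - (√(196 + (-13*8)²) - (-13)*8) = 0 - (√(196 + (-104)²) - 1*(-104)) = 0 - (√(196 + 10816) + 104) = 0 - (√11012 + 104) = 0 - (2*√2753 + 104) = 0 - (104 + 2*√2753) = 0 + (-104 - 2*√2753) = -104 - 2*√2753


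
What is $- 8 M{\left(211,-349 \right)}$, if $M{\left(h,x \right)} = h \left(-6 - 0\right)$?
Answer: $10128$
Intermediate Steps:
$M{\left(h,x \right)} = - 6 h$ ($M{\left(h,x \right)} = h \left(-6 + 0\right) = h \left(-6\right) = - 6 h$)
$- 8 M{\left(211,-349 \right)} = - 8 \left(\left(-6\right) 211\right) = \left(-8\right) \left(-1266\right) = 10128$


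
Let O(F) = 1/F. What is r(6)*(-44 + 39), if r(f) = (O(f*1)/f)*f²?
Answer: -5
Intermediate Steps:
r(f) = 1 (r(f) = (1/(((f*1))*f))*f² = (1/(f*f))*f² = f²/f² = 1)
r(6)*(-44 + 39) = 1*(-44 + 39) = 1*(-5) = -5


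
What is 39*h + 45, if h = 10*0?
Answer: 45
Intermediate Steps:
h = 0
39*h + 45 = 39*0 + 45 = 0 + 45 = 45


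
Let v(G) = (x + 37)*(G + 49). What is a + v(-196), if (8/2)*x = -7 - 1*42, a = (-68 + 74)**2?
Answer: -14409/4 ≈ -3602.3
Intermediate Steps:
a = 36 (a = 6**2 = 36)
x = -49/4 (x = (-7 - 1*42)/4 = (-7 - 42)/4 = (1/4)*(-49) = -49/4 ≈ -12.250)
v(G) = 4851/4 + 99*G/4 (v(G) = (-49/4 + 37)*(G + 49) = 99*(49 + G)/4 = 4851/4 + 99*G/4)
a + v(-196) = 36 + (4851/4 + (99/4)*(-196)) = 36 + (4851/4 - 4851) = 36 - 14553/4 = -14409/4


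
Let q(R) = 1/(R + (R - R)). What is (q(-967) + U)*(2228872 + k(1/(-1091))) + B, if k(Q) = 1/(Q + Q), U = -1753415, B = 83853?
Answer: -3778244054510058/967 ≈ -3.9072e+12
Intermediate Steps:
q(R) = 1/R (q(R) = 1/(R + 0) = 1/R)
k(Q) = 1/(2*Q)
(q(-967) + U)*(2228872 + k(1/(-1091))) + B = (1/(-967) - 1753415)*(2228872 + 1/(2*(1/(-1091)))) + 83853 = (-1/967 - 1753415)*(2228872 + 1/(2*(-1/1091))) + 83853 = -1695552306*(2228872 + (½)*(-1091))/967 + 83853 = -1695552306*(2228872 - 1091/2)/967 + 83853 = -1695552306/967*4456653/2 + 83853 = -3778244135595909/967 + 83853 = -3778244054510058/967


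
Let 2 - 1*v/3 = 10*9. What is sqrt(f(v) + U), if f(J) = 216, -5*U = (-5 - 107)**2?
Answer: 2*I*sqrt(14330)/5 ≈ 47.883*I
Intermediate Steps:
v = -264 (v = 6 - 30*9 = 6 - 3*90 = 6 - 270 = -264)
U = -12544/5 (U = -(-5 - 107)**2/5 = -1/5*(-112)**2 = -1/5*12544 = -12544/5 ≈ -2508.8)
sqrt(f(v) + U) = sqrt(216 - 12544/5) = sqrt(-11464/5) = 2*I*sqrt(14330)/5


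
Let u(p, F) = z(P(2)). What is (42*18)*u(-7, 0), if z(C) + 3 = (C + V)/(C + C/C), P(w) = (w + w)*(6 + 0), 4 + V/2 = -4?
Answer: -50652/25 ≈ -2026.1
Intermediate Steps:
V = -16 (V = -8 + 2*(-4) = -8 - 8 = -16)
P(w) = 12*w (P(w) = (2*w)*6 = 12*w)
z(C) = -3 + (-16 + C)/(1 + C) (z(C) = -3 + (C - 16)/(C + C/C) = -3 + (-16 + C)/(C + 1) = -3 + (-16 + C)/(1 + C))
u(p, F) = -67/25 (u(p, F) = (-19 - 24*2)/(1 + 12*2) = (-19 - 2*24)/(1 + 24) = (-19 - 48)/25 = (1/25)*(-67) = -67/25)
(42*18)*u(-7, 0) = (42*18)*(-67/25) = 756*(-67/25) = -50652/25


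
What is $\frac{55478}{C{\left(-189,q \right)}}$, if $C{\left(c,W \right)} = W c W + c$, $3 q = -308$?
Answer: $- \frac{55478}{1992333} \approx -0.027846$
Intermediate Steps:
$q = - \frac{308}{3}$ ($q = \frac{1}{3} \left(-308\right) = - \frac{308}{3} \approx -102.67$)
$C{\left(c,W \right)} = c + c W^{2}$ ($C{\left(c,W \right)} = c W^{2} + c = c + c W^{2}$)
$\frac{55478}{C{\left(-189,q \right)}} = \frac{55478}{\left(-189\right) \left(1 + \left(- \frac{308}{3}\right)^{2}\right)} = \frac{55478}{\left(-189\right) \left(1 + \frac{94864}{9}\right)} = \frac{55478}{\left(-189\right) \frac{94873}{9}} = \frac{55478}{-1992333} = 55478 \left(- \frac{1}{1992333}\right) = - \frac{55478}{1992333}$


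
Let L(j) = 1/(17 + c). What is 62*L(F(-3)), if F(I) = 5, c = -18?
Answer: -62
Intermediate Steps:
L(j) = -1 (L(j) = 1/(17 - 18) = 1/(-1) = -1)
62*L(F(-3)) = 62*(-1) = -62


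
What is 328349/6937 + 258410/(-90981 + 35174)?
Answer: 2361654639/55304737 ≈ 42.703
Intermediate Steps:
328349/6937 + 258410/(-90981 + 35174) = 328349*(1/6937) + 258410/(-55807) = 46907/991 + 258410*(-1/55807) = 46907/991 - 258410/55807 = 2361654639/55304737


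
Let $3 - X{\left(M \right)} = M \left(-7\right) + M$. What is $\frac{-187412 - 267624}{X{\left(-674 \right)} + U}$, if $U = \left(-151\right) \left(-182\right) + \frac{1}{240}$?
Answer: $- \frac{109208640}{5625841} \approx -19.412$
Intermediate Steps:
$X{\left(M \right)} = 3 + 6 M$ ($X{\left(M \right)} = 3 - \left(M \left(-7\right) + M\right) = 3 - \left(- 7 M + M\right) = 3 - - 6 M = 3 + 6 M$)
$U = \frac{6595681}{240}$ ($U = 27482 + \frac{1}{240} = \frac{6595681}{240} \approx 27482.0$)
$\frac{-187412 - 267624}{X{\left(-674 \right)} + U} = \frac{-187412 - 267624}{\left(3 + 6 \left(-674\right)\right) + \frac{6595681}{240}} = \frac{-187412 - 267624}{\left(3 - 4044\right) + \frac{6595681}{240}} = \frac{-187412 - 267624}{-4041 + \frac{6595681}{240}} = - \frac{455036}{\frac{5625841}{240}} = \left(-455036\right) \frac{240}{5625841} = - \frac{109208640}{5625841}$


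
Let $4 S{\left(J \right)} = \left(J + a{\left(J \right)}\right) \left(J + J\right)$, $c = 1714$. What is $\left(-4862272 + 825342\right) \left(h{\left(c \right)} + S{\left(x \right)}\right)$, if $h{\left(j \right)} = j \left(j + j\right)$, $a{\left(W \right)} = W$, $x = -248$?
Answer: $-23967640955280$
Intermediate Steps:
$h{\left(j \right)} = 2 j^{2}$ ($h{\left(j \right)} = j 2 j = 2 j^{2}$)
$S{\left(J \right)} = J^{2}$ ($S{\left(J \right)} = \frac{\left(J + J\right) \left(J + J\right)}{4} = \frac{2 J 2 J}{4} = \frac{4 J^{2}}{4} = J^{2}$)
$\left(-4862272 + 825342\right) \left(h{\left(c \right)} + S{\left(x \right)}\right) = \left(-4862272 + 825342\right) \left(2 \cdot 1714^{2} + \left(-248\right)^{2}\right) = - 4036930 \left(2 \cdot 2937796 + 61504\right) = - 4036930 \left(5875592 + 61504\right) = \left(-4036930\right) 5937096 = -23967640955280$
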